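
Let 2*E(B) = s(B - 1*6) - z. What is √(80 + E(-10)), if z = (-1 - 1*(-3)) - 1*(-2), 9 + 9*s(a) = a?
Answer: √2758/6 ≈ 8.7528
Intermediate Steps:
s(a) = -1 + a/9
z = 4 (z = (-1 + 3) + 2 = 2 + 2 = 4)
E(B) = -17/6 + B/18 (E(B) = ((-1 + (B - 1*6)/9) - 1*4)/2 = ((-1 + (B - 6)/9) - 4)/2 = ((-1 + (-6 + B)/9) - 4)/2 = ((-1 + (-⅔ + B/9)) - 4)/2 = ((-5/3 + B/9) - 4)/2 = (-17/3 + B/9)/2 = -17/6 + B/18)
√(80 + E(-10)) = √(80 + (-17/6 + (1/18)*(-10))) = √(80 + (-17/6 - 5/9)) = √(80 - 61/18) = √(1379/18) = √2758/6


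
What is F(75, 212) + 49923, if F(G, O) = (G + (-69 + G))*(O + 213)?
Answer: 84348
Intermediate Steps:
F(G, O) = (-69 + 2*G)*(213 + O)
F(75, 212) + 49923 = (-14697 - 69*212 + 426*75 + 2*75*212) + 49923 = (-14697 - 14628 + 31950 + 31800) + 49923 = 34425 + 49923 = 84348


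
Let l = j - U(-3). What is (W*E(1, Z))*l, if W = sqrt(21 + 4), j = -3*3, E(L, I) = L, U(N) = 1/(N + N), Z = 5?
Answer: -265/6 ≈ -44.167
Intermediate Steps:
U(N) = 1/(2*N)
j = -9
W = 5 (W = sqrt(25) = 5)
l = -53/6 (l = -9 - 1/(2*(-3)) = -9 - (-1)/(2*3) = -9 - 1*(-1/6) = -9 + 1/6 = -53/6 ≈ -8.8333)
(W*E(1, Z))*l = (5*1)*(-53/6) = 5*(-53/6) = -265/6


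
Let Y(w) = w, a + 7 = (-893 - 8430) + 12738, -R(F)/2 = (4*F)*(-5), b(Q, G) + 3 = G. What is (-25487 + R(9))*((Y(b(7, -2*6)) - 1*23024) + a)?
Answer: 493268137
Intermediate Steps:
b(Q, G) = -3 + G
R(F) = 40*F (R(F) = -2*4*F*(-5) = -(-40)*F = 40*F)
a = 3408 (a = -7 + ((-893 - 8430) + 12738) = -7 + (-9323 + 12738) = -7 + 3415 = 3408)
(-25487 + R(9))*((Y(b(7, -2*6)) - 1*23024) + a) = (-25487 + 40*9)*(((-3 - 2*6) - 1*23024) + 3408) = (-25487 + 360)*(((-3 - 12) - 23024) + 3408) = -25127*((-15 - 23024) + 3408) = -25127*(-23039 + 3408) = -25127*(-19631) = 493268137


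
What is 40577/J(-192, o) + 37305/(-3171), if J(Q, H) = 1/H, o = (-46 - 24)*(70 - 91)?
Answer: 63048124395/1057 ≈ 5.9648e+7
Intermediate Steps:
o = 1470 (o = -70*(-21) = 1470)
40577/J(-192, o) + 37305/(-3171) = 40577/(1/1470) + 37305/(-3171) = 40577/(1/1470) + 37305*(-1/3171) = 40577*1470 - 12435/1057 = 59648190 - 12435/1057 = 63048124395/1057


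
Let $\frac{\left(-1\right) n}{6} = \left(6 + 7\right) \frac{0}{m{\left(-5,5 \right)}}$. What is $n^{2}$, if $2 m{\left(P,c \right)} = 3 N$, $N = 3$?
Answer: $0$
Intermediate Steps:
$m{\left(P,c \right)} = \frac{9}{2}$ ($m{\left(P,c \right)} = \frac{3 \cdot 3}{2} = \frac{1}{2} \cdot 9 = \frac{9}{2}$)
$n = 0$ ($n = - 6 \left(6 + 7\right) \frac{0}{\frac{9}{2}} = - 6 \cdot 13 \cdot 0 \cdot \frac{2}{9} = - 6 \cdot 13 \cdot 0 = \left(-6\right) 0 = 0$)
$n^{2} = 0^{2} = 0$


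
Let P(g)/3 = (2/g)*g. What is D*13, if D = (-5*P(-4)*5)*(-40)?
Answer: 78000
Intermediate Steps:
P(g) = 6 (P(g) = 3*((2/g)*g) = 3*2 = 6)
D = 6000 (D = (-5*6*5)*(-40) = -30*5*(-40) = -150*(-40) = 6000)
D*13 = 6000*13 = 78000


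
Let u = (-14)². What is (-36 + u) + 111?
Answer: 271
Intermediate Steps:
u = 196
(-36 + u) + 111 = (-36 + 196) + 111 = 160 + 111 = 271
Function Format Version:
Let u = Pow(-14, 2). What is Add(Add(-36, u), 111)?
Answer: 271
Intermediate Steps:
u = 196
Add(Add(-36, u), 111) = Add(Add(-36, 196), 111) = Add(160, 111) = 271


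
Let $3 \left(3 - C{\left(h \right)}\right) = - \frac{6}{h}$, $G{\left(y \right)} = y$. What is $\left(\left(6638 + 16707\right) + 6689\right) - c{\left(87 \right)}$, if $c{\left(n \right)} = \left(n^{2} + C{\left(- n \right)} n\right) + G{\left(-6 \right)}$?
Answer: $22212$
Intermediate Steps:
$C{\left(h \right)} = 3 + \frac{2}{h}$ ($C{\left(h \right)} = 3 - \frac{\left(-6\right) \frac{1}{h}}{3} = 3 + \frac{2}{h}$)
$c{\left(n \right)} = -6 + n^{2} + n \left(3 - \frac{2}{n}\right)$ ($c{\left(n \right)} = \left(n^{2} + \left(3 + \frac{2}{\left(-1\right) n}\right) n\right) - 6 = \left(n^{2} + \left(3 + 2 \left(- \frac{1}{n}\right)\right) n\right) - 6 = \left(n^{2} + \left(3 - \frac{2}{n}\right) n\right) - 6 = \left(n^{2} + n \left(3 - \frac{2}{n}\right)\right) - 6 = -6 + n^{2} + n \left(3 - \frac{2}{n}\right)$)
$\left(\left(6638 + 16707\right) + 6689\right) - c{\left(87 \right)} = \left(\left(6638 + 16707\right) + 6689\right) - \left(-8 + 87^{2} + 3 \cdot 87\right) = \left(23345 + 6689\right) - \left(-8 + 7569 + 261\right) = 30034 - 7822 = 22212$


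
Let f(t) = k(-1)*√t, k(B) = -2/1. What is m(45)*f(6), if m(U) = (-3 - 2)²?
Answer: -50*√6 ≈ -122.47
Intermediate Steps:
k(B) = -2 (k(B) = -2*1 = -2)
m(U) = 25 (m(U) = (-5)² = 25)
f(t) = -2*√t
m(45)*f(6) = 25*(-2*√6) = -50*√6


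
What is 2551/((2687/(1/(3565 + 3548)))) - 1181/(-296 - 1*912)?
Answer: 22575098819/23088058248 ≈ 0.97778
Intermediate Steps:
2551/((2687/(1/(3565 + 3548)))) - 1181/(-296 - 1*912) = 2551/((2687/(1/7113))) - 1181/(-296 - 912) = 2551/((2687/(1/7113))) - 1181/(-1208) = 2551/((2687*7113)) - 1181*(-1/1208) = 2551/19112631 + 1181/1208 = 22575098819/23088058248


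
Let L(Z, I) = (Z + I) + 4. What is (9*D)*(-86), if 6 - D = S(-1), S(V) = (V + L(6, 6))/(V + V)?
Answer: -10449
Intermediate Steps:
L(Z, I) = 4 + I + Z (L(Z, I) = (I + Z) + 4 = 4 + I + Z)
S(V) = (16 + V)/(2*V) (S(V) = (V + (4 + 6 + 6))/(V + V) = (V + 16)/((2*V)) = (16 + V)*(1/(2*V)) = (16 + V)/(2*V))
D = 27/2 (D = 6 - (16 - 1)/(2*(-1)) = 6 - (-1)*15/2 = 6 - 1*(-15/2) = 6 + 15/2 = 27/2 ≈ 13.500)
(9*D)*(-86) = (9*(27/2))*(-86) = (243/2)*(-86) = -10449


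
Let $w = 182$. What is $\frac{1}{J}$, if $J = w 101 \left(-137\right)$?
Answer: $- \frac{1}{2518334} \approx -3.9709 \cdot 10^{-7}$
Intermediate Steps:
$J = -2518334$ ($J = 182 \cdot 101 \left(-137\right) = 18382 \left(-137\right) = -2518334$)
$\frac{1}{J} = \frac{1}{-2518334} = - \frac{1}{2518334}$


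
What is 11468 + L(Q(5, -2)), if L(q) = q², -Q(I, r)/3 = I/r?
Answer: 46097/4 ≈ 11524.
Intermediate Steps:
Q(I, r) = -3*I/r
11468 + L(Q(5, -2)) = 11468 + (-3*5/(-2))² = 11468 + (-3*5*(-½))² = 11468 + (15/2)² = 11468 + 225/4 = 46097/4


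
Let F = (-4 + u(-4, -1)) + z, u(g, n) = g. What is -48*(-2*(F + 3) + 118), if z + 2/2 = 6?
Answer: -5664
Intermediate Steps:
z = 5 (z = -1 + 6 = 5)
F = -3 (F = (-4 - 4) + 5 = -8 + 5 = -3)
-48*(-2*(F + 3) + 118) = -48*(-2*(-3 + 3) + 118) = -48*(-2*0 + 118) = -48*(0 + 118) = -48*118 = -5664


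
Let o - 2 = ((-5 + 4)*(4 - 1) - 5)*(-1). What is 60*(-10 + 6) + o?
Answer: -230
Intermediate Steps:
o = 10 (o = 2 + ((-5 + 4)*(4 - 1) - 5)*(-1) = 2 + (-1*3 - 5)*(-1) = 2 + (-3 - 5)*(-1) = 2 - 8*(-1) = 2 + 8 = 10)
60*(-10 + 6) + o = 60*(-10 + 6) + 10 = 60*(-4) + 10 = -240 + 10 = -230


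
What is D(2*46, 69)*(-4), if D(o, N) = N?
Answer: -276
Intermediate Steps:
D(2*46, 69)*(-4) = 69*(-4) = -276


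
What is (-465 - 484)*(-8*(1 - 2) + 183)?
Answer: -181259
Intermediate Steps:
(-465 - 484)*(-8*(1 - 2) + 183) = -949*(-8*(-1) + 183) = -949*(8 + 183) = -949*191 = -181259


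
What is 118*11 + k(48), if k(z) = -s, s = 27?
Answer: 1271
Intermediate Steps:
k(z) = -27 (k(z) = -1*27 = -27)
118*11 + k(48) = 118*11 - 27 = 1298 - 27 = 1271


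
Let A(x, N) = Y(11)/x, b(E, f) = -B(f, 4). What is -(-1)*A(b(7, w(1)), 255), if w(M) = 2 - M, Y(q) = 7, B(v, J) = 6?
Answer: -7/6 ≈ -1.1667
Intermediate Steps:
b(E, f) = -6 (b(E, f) = -1*6 = -6)
A(x, N) = 7/x
-(-1)*A(b(7, w(1)), 255) = -(-1)*7/(-6) = -(-1)*7*(-1/6) = -(-1)*(-7)/6 = -1*7/6 = -7/6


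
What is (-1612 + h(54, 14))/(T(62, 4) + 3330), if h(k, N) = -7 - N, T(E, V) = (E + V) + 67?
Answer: -1633/3463 ≈ -0.47156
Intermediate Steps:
T(E, V) = 67 + E + V
(-1612 + h(54, 14))/(T(62, 4) + 3330) = (-1612 + (-7 - 1*14))/((67 + 62 + 4) + 3330) = (-1612 + (-7 - 14))/(133 + 3330) = (-1612 - 21)/3463 = -1633*1/3463 = -1633/3463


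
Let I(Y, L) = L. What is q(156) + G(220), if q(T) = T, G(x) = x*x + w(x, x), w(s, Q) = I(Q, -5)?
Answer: 48551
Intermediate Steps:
w(s, Q) = -5
G(x) = -5 + x**2 (G(x) = x*x - 5 = x**2 - 5 = -5 + x**2)
q(156) + G(220) = 156 + (-5 + 220**2) = 156 + (-5 + 48400) = 156 + 48395 = 48551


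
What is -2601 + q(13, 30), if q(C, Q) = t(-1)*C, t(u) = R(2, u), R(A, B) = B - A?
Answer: -2640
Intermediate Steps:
t(u) = -2 + u (t(u) = u - 1*2 = u - 2 = -2 + u)
q(C, Q) = -3*C (q(C, Q) = (-2 - 1)*C = -3*C)
-2601 + q(13, 30) = -2601 - 3*13 = -2601 - 39 = -2640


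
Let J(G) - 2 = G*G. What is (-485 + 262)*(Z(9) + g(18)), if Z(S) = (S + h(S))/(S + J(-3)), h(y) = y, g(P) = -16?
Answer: 33673/10 ≈ 3367.3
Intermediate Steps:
J(G) = 2 + G² (J(G) = 2 + G*G = 2 + G²)
Z(S) = 2*S/(11 + S) (Z(S) = (S + S)/(S + (2 + (-3)²)) = (2*S)/(S + (2 + 9)) = (2*S)/(S + 11) = (2*S)/(11 + S) = 2*S/(11 + S))
(-485 + 262)*(Z(9) + g(18)) = (-485 + 262)*(2*9/(11 + 9) - 16) = -223*(2*9/20 - 16) = -223*(2*9*(1/20) - 16) = -223*(9/10 - 16) = -223*(-151/10) = 33673/10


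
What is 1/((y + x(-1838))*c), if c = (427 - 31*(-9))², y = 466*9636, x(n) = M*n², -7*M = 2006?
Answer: -7/3362112727962752 ≈ -2.0820e-15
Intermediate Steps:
M = -2006/7 (M = -⅐*2006 = -2006/7 ≈ -286.57)
x(n) = -2006*n²/7
y = 4490376
c = 498436 (c = (427 + 279)² = 706² = 498436)
1/((y + x(-1838))*c) = 1/((4490376 - 2006/7*(-1838)²)*498436) = (1/498436)/(4490376 - 2006/7*3378244) = (1/498436)/(4490376 - 6776757464/7) = (1/498436)/(-6745324832/7) = -7/6745324832*1/498436 = -7/3362112727962752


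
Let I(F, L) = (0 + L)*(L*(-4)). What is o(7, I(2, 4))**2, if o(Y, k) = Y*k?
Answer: 200704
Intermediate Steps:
I(F, L) = -4*L**2 (I(F, L) = L*(-4*L) = -4*L**2)
o(7, I(2, 4))**2 = (7*(-4*4**2))**2 = (7*(-4*16))**2 = (7*(-64))**2 = (-448)**2 = 200704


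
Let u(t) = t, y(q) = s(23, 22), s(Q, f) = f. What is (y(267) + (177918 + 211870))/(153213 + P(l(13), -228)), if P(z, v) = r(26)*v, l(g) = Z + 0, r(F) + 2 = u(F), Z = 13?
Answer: 389810/147741 ≈ 2.6385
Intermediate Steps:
y(q) = 22
r(F) = -2 + F
l(g) = 13 (l(g) = 13 + 0 = 13)
P(z, v) = 24*v (P(z, v) = (-2 + 26)*v = 24*v)
(y(267) + (177918 + 211870))/(153213 + P(l(13), -228)) = (22 + (177918 + 211870))/(153213 + 24*(-228)) = (22 + 389788)/(153213 - 5472) = 389810/147741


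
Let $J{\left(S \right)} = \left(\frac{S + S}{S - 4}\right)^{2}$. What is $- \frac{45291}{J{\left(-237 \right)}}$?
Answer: $- \frac{876848857}{74892} \approx -11708.0$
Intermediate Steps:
$J{\left(S \right)} = \frac{4 S^{2}}{\left(-4 + S\right)^{2}}$ ($J{\left(S \right)} = \left(\frac{2 S}{-4 + S}\right)^{2} = \frac{4 S^{2}}{\left(-4 + S\right)^{2}}$)
$- \frac{45291}{J{\left(-237 \right)}} = - \frac{45291}{4 \left(-237\right)^{2} \frac{1}{\left(-4 - 237\right)^{2}}} = - \frac{45291}{4 \cdot 56169 \cdot \frac{1}{58081}} = - \frac{45291}{\frac{224676}{58081}} = \left(-45291\right) \frac{58081}{224676} = - \frac{876848857}{74892}$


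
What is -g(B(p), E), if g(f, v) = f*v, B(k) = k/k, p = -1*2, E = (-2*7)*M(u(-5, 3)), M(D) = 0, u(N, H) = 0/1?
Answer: 0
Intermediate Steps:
u(N, H) = 0 (u(N, H) = 0*1 = 0)
E = 0 (E = -2*7*0 = -14*0 = 0)
p = -2
B(k) = 1
-g(B(p), E) = -0 = -1*0 = 0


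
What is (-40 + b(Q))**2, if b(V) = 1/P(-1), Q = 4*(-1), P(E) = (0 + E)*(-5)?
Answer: 39601/25 ≈ 1584.0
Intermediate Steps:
P(E) = -5*E (P(E) = E*(-5) = -5*E)
Q = -4
b(V) = 1/5 (b(V) = 1/(-5*(-1)) = 1/5)
(-40 + b(Q))**2 = (-40 + 1/5)**2 = (-199/5)**2 = 39601/25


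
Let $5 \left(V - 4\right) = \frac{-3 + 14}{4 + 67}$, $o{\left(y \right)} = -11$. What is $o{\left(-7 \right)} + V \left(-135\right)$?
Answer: $- \frac{39418}{71} \approx -555.18$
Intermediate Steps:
$V = \frac{1431}{355}$ ($V = 4 + \frac{\left(-3 + 14\right) \frac{1}{4 + 67}}{5} = 4 + \frac{11 \cdot \frac{1}{71}}{5} = 4 + \frac{1}{5} \cdot \frac{11}{71} = 4 + \frac{11}{355} = \frac{1431}{355} \approx 4.031$)
$o{\left(-7 \right)} + V \left(-135\right) = -11 + \frac{1431}{355} \left(-135\right) = -11 - \frac{38637}{71} = - \frac{39418}{71}$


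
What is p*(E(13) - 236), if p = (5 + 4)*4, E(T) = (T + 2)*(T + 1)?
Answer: -936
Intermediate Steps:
E(T) = (1 + T)*(2 + T) (E(T) = (2 + T)*(1 + T) = (1 + T)*(2 + T))
p = 36 (p = 9*4 = 36)
p*(E(13) - 236) = 36*((2 + 13² + 3*13) - 236) = 36*((2 + 169 + 39) - 236) = 36*(210 - 236) = 36*(-26) = -936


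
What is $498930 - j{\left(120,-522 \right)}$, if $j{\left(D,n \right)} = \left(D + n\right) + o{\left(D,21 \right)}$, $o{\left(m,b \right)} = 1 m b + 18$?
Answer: $496794$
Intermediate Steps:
$o{\left(m,b \right)} = 18 + b m$ ($o{\left(m,b \right)} = m b + 18 = b m + 18 = 18 + b m$)
$j{\left(D,n \right)} = 18 + n + 22 D$ ($j{\left(D,n \right)} = \left(D + n\right) + \left(18 + 21 D\right) = 18 + n + 22 D$)
$498930 - j{\left(120,-522 \right)} = 498930 - \left(18 - 522 + 22 \cdot 120\right) = 498930 - \left(18 - 522 + 2640\right) = 498930 - 2136 = 496794$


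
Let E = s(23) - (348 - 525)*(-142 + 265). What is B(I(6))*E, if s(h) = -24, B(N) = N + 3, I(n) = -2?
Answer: 21747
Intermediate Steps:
B(N) = 3 + N
E = 21747 (E = -24 - (348 - 525)*(-142 + 265) = -24 - (-177)*123 = -24 - 1*(-21771) = -24 + 21771 = 21747)
B(I(6))*E = (3 - 2)*21747 = 1*21747 = 21747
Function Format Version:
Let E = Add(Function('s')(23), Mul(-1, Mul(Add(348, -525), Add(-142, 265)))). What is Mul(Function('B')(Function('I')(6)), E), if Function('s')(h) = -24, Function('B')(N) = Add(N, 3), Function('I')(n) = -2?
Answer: 21747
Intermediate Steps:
Function('B')(N) = Add(3, N)
E = 21747 (E = Add(-24, Mul(-1, Mul(Add(348, -525), Add(-142, 265)))) = Add(-24, Mul(-1, Mul(-177, 123))) = Add(-24, Mul(-1, -21771)) = Add(-24, 21771) = 21747)
Mul(Function('B')(Function('I')(6)), E) = Mul(Add(3, -2), 21747) = Mul(1, 21747) = 21747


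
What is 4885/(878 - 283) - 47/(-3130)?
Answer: 3063603/372470 ≈ 8.2251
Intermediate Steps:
4885/(878 - 283) - 47/(-3130) = 4885/595 - 47*(-1/3130) = 4885*(1/595) + 47/3130 = 977/119 + 47/3130 = 3063603/372470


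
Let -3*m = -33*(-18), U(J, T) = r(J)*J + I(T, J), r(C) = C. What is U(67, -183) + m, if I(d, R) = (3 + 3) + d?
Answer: 4114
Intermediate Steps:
I(d, R) = 6 + d
U(J, T) = 6 + T + J² (U(J, T) = J*J + (6 + T) = J² + (6 + T) = 6 + T + J²)
m = -198 (m = -(-11)*(-18) = -⅓*594 = -198)
U(67, -183) + m = (6 - 183 + 67²) - 198 = (6 - 183 + 4489) - 198 = 4312 - 198 = 4114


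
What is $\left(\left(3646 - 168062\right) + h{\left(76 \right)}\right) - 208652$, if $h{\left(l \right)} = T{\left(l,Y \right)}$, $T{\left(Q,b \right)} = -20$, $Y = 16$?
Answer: $-373088$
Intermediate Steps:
$h{\left(l \right)} = -20$
$\left(\left(3646 - 168062\right) + h{\left(76 \right)}\right) - 208652 = \left(\left(3646 - 168062\right) - 20\right) - 208652 = \left(-164416 - 20\right) - 208652 = -164436 - 208652 = -373088$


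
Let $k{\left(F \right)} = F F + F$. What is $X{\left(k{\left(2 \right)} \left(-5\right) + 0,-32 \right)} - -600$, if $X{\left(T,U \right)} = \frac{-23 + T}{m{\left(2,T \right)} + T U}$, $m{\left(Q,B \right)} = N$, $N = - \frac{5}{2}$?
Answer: $\frac{1148894}{1915} \approx 599.94$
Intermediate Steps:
$N = - \frac{5}{2}$ ($N = \left(-5\right) \frac{1}{2} = - \frac{5}{2} \approx -2.5$)
$k{\left(F \right)} = F + F^{2}$ ($k{\left(F \right)} = F^{2} + F = F + F^{2}$)
$m{\left(Q,B \right)} = - \frac{5}{2}$
$X{\left(T,U \right)} = \frac{-23 + T}{- \frac{5}{2} + T U}$
$X{\left(k{\left(2 \right)} \left(-5\right) + 0,-32 \right)} - -600 = \frac{2 \left(-23 + \left(2 \left(1 + 2\right) \left(-5\right) + 0\right)\right)}{-5 + 2 \left(2 \left(1 + 2\right) \left(-5\right) + 0\right) \left(-32\right)} - -600 = \frac{2 \left(-23 + \left(2 \cdot 3 \left(-5\right) + 0\right)\right)}{-5 + 2 \left(2 \cdot 3 \left(-5\right) + 0\right) \left(-32\right)} + 600 = \frac{2 \left(-23 + \left(6 \left(-5\right) + 0\right)\right)}{-5 + 2 \left(6 \left(-5\right) + 0\right) \left(-32\right)} + 600 = \frac{2 \left(-23 + \left(-30 + 0\right)\right)}{-5 + 2 \left(-30 + 0\right) \left(-32\right)} + 600 = \frac{2 \left(-23 - 30\right)}{-5 + 2 \left(-30\right) \left(-32\right)} + 600 = 2 \frac{1}{-5 + 1920} \left(-53\right) + 600 = 2 \cdot \frac{1}{1915} \left(-53\right) + 600 = - \frac{106}{1915} + 600 = \frac{1148894}{1915}$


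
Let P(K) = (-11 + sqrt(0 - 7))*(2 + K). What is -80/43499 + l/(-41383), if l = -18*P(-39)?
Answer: 315363034/1800119117 - 666*I*sqrt(7)/41383 ≈ 0.17519 - 0.04258*I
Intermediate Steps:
P(K) = (-11 + I*sqrt(7))*(2 + K) (P(K) = (-11 + sqrt(-7))*(2 + K) = (-11 + I*sqrt(7))*(2 + K))
l = -7326 + 666*I*sqrt(7) (l = -18*(-22 - 11*(-39) + 2*I*sqrt(7) + I*(-39)*sqrt(7)) = -18*(-22 + 429 + 2*I*sqrt(7) - 39*I*sqrt(7)) = -18*(407 - 37*I*sqrt(7)) = -7326 + 666*I*sqrt(7) ≈ -7326.0 + 1762.1*I)
-80/43499 + l/(-41383) = -80/43499 + (-7326 + 666*I*sqrt(7))/(-41383) = -80*1/43499 + (-7326 + 666*I*sqrt(7))*(-1/41383) = -80/43499 + (7326/41383 - 666*I*sqrt(7)/41383) = 315363034/1800119117 - 666*I*sqrt(7)/41383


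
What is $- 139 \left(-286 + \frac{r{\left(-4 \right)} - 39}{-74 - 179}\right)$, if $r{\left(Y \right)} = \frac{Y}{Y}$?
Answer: $\frac{10052480}{253} \approx 39733.0$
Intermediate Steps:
$r{\left(Y \right)} = 1$
$- 139 \left(-286 + \frac{r{\left(-4 \right)} - 39}{-74 - 179}\right) = - 139 \left(-286 + \frac{1 - 39}{-74 - 179}\right) = - 139 \left(-286 - \frac{38}{-253}\right) = - 139 \left(-286 - - \frac{38}{253}\right) = - 139 \left(-286 + \frac{38}{253}\right) = \left(-139\right) \left(- \frac{72320}{253}\right) = \frac{10052480}{253}$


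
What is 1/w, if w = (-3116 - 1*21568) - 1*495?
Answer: -1/25179 ≈ -3.9716e-5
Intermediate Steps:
w = -25179 (w = (-3116 - 21568) - 495 = -24684 - 495 = -25179)
1/w = 1/(-25179) = -1/25179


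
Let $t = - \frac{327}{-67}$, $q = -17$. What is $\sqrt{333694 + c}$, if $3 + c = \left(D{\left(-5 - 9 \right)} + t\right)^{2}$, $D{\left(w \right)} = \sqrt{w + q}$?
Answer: $\frac{\sqrt{1497906669 + 43818 i \sqrt{31}}}{67} \approx 577.65 + 0.047042 i$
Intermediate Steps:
$D{\left(w \right)} = \sqrt{-17 + w}$ ($D{\left(w \right)} = \sqrt{w - 17} = \sqrt{-17 + w}$)
$t = \frac{327}{67}$ ($t = \left(-327\right) \left(- \frac{1}{67}\right) = \frac{327}{67} \approx 4.8806$)
$c = -3 + \left(\frac{327}{67} + i \sqrt{31}\right)^{2}$ ($c = -3 + \left(\sqrt{-17 - 14} + \frac{327}{67}\right)^{2} = -3 + \left(\sqrt{-31} + \frac{327}{67}\right)^{2} = -3 + \left(i \sqrt{31} + \frac{327}{67}\right)^{2} = -3 + \left(\frac{327}{67} + i \sqrt{31}\right)^{2} \approx -10.18 + 54.348 i$)
$\sqrt{333694 + c} = \sqrt{333694 - \left(\frac{45697}{4489} - \frac{654 i \sqrt{31}}{67}\right)} = \sqrt{\frac{1497906669}{4489} + \frac{654 i \sqrt{31}}{67}}$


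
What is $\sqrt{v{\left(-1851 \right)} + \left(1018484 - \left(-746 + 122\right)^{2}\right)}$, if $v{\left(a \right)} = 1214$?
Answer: $\sqrt{630322} \approx 793.93$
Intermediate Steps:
$\sqrt{v{\left(-1851 \right)} + \left(1018484 - \left(-746 + 122\right)^{2}\right)} = \sqrt{1214 + \left(1018484 - \left(-746 + 122\right)^{2}\right)} = \sqrt{1214 + \left(1018484 - \left(-624\right)^{2}\right)} = \sqrt{1214 + \left(1018484 - 389376\right)} = \sqrt{1214 + 629108} = \sqrt{630322}$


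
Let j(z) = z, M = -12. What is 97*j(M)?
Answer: -1164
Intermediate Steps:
97*j(M) = 97*(-12) = -1164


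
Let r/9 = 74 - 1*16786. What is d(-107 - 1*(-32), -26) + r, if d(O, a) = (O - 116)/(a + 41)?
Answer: -2256311/15 ≈ -1.5042e+5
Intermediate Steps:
r = -150408 (r = 9*(74 - 1*16786) = 9*(74 - 16786) = 9*(-16712) = -150408)
d(O, a) = (-116 + O)/(41 + a)
d(-107 - 1*(-32), -26) + r = (-116 + (-107 - 1*(-32)))/(41 - 26) - 150408 = (-116 + (-107 + 32))/15 - 150408 = (-116 - 75)/15 - 150408 = (1/15)*(-191) - 150408 = -191/15 - 150408 = -2256311/15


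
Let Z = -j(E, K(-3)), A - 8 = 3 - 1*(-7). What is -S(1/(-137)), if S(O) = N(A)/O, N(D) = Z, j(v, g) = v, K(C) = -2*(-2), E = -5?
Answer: 685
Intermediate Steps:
K(C) = 4
A = 18 (A = 8 + (3 - 1*(-7)) = 8 + (3 + 7) = 8 + 10 = 18)
Z = 5 (Z = -1*(-5) = 5)
N(D) = 5
S(O) = 5/O
-S(1/(-137)) = -5/(1/(-137)) = -5/(-1/137) = -5*(-137) = -1*(-685) = 685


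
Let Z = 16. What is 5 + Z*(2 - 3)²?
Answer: 21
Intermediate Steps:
5 + Z*(2 - 3)² = 5 + 16*(2 - 3)² = 5 + 16*(-1)² = 5 + 16*1 = 5 + 16 = 21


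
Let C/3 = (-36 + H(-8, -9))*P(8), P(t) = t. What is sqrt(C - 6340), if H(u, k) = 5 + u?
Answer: 2*I*sqrt(1819) ≈ 85.299*I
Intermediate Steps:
C = -936 (C = 3*((-36 + (5 - 8))*8) = 3*((-36 - 3)*8) = 3*(-39*8) = 3*(-312) = -936)
sqrt(C - 6340) = sqrt(-936 - 6340) = sqrt(-7276) = 2*I*sqrt(1819)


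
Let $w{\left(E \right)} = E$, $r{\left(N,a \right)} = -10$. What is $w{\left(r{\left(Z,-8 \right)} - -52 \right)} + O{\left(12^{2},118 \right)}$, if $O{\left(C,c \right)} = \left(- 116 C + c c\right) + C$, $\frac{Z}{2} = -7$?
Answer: $-2594$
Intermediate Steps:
$Z = -14$ ($Z = 2 \left(-7\right) = -14$)
$O{\left(C,c \right)} = c^{2} - 115 C$ ($O{\left(C,c \right)} = \left(- 116 C + c^{2}\right) + C = \left(c^{2} - 116 C\right) + C = c^{2} - 115 C$)
$w{\left(r{\left(Z,-8 \right)} - -52 \right)} + O{\left(12^{2},118 \right)} = \left(-10 - -52\right) + \left(118^{2} - 115 \cdot 12^{2}\right) = \left(-10 + 52\right) + \left(13924 - 16560\right) = 42 + \left(13924 - 16560\right) = 42 - 2636 = -2594$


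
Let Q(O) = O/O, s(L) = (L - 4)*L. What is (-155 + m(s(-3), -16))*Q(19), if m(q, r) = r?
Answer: -171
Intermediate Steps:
s(L) = L*(-4 + L) (s(L) = (-4 + L)*L = L*(-4 + L))
Q(O) = 1
(-155 + m(s(-3), -16))*Q(19) = (-155 - 16)*1 = -171*1 = -171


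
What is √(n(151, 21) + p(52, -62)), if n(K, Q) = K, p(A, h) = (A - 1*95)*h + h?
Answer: √2755 ≈ 52.488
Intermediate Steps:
p(A, h) = h + h*(-95 + A) (p(A, h) = (A - 95)*h + h = (-95 + A)*h + h = h*(-95 + A) + h = h + h*(-95 + A))
√(n(151, 21) + p(52, -62)) = √(151 - 62*(-94 + 52)) = √(151 - 62*(-42)) = √(151 + 2604) = √2755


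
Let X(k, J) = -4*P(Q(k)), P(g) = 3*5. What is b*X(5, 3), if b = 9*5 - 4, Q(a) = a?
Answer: -2460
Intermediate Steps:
P(g) = 15
b = 41 (b = 45 - 4 = 41)
X(k, J) = -60 (X(k, J) = -4*15 = -60)
b*X(5, 3) = 41*(-60) = -2460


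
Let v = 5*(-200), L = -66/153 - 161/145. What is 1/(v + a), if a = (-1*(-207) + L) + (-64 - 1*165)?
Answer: -7395/7569091 ≈ -0.00097700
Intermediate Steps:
L = -11401/7395 (L = -66*1/153 - 161*1/145 = -22/51 - 161/145 = -11401/7395 ≈ -1.5417)
a = -174091/7395 (a = (-1*(-207) - 11401/7395) + (-64 - 1*165) = (207 - 11401/7395) + (-64 - 165) = 1519364/7395 - 229 = -174091/7395 ≈ -23.542)
v = -1000
1/(v + a) = 1/(-1000 - 174091/7395) = 1/(-7569091/7395) = -7395/7569091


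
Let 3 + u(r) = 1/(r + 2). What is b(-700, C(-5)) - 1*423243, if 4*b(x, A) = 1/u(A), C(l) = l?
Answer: -16929723/40 ≈ -4.2324e+5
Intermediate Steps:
u(r) = -3 + 1/(2 + r) (u(r) = -3 + 1/(r + 2) = -3 + 1/(2 + r))
b(x, A) = (2 + A)/(4*(-5 - 3*A)) (b(x, A) = 1/(4*(((-5 - 3*A)/(2 + A)))) = ((2 + A)/(-5 - 3*A))/4 = (2 + A)/(4*(-5 - 3*A)))
b(-700, C(-5)) - 1*423243 = (-2 - 1*(-5))/(4*(5 + 3*(-5))) - 1*423243 = (-2 + 5)/(4*(5 - 15)) - 423243 = (¼)*3/(-10) - 423243 = (¼)*(-⅒)*3 - 423243 = -3/40 - 423243 = -16929723/40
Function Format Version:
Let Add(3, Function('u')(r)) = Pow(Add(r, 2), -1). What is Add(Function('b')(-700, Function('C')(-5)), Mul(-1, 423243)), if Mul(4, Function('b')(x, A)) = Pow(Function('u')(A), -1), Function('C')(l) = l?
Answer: Rational(-16929723, 40) ≈ -4.2324e+5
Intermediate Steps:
Function('u')(r) = Add(-3, Pow(Add(2, r), -1)) (Function('u')(r) = Add(-3, Pow(Add(r, 2), -1)) = Add(-3, Pow(Add(2, r), -1)))
Function('b')(x, A) = Mul(Rational(1, 4), Pow(Add(-5, Mul(-3, A)), -1), Add(2, A)) (Function('b')(x, A) = Mul(Rational(1, 4), Pow(Mul(Pow(Add(2, A), -1), Add(-5, Mul(-3, A))), -1)) = Mul(Rational(1, 4), Mul(Pow(Add(-5, Mul(-3, A)), -1), Add(2, A))) = Mul(Rational(1, 4), Pow(Add(-5, Mul(-3, A)), -1), Add(2, A)))
Add(Function('b')(-700, Function('C')(-5)), Mul(-1, 423243)) = Add(Mul(Rational(1, 4), Pow(Add(5, Mul(3, -5)), -1), Add(-2, Mul(-1, -5))), Mul(-1, 423243)) = Add(Mul(Rational(1, 4), Pow(Add(5, -15), -1), Add(-2, 5)), -423243) = Add(Mul(Rational(1, 4), Pow(-10, -1), 3), -423243) = Add(Mul(Rational(1, 4), Rational(-1, 10), 3), -423243) = Add(Rational(-3, 40), -423243) = Rational(-16929723, 40)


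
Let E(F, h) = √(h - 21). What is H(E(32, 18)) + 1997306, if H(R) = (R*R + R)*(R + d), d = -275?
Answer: 1998128 - 278*I*√3 ≈ 1.9981e+6 - 481.51*I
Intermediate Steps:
E(F, h) = √(-21 + h)
H(R) = (-275 + R)*(R + R²) (H(R) = (R*R + R)*(R - 275) = (R² + R)*(-275 + R) = (R + R²)*(-275 + R) = (-275 + R)*(R + R²))
H(E(32, 18)) + 1997306 = √(-21 + 18)*(-275 + (√(-21 + 18))² - 274*√(-21 + 18)) + 1997306 = √(-3)*(-275 + (√(-3))² - 274*I*√3) + 1997306 = (I*√3)*(-275 + (I*√3)² - 274*I*√3) + 1997306 = (I*√3)*(-275 - 3 - 274*I*√3) + 1997306 = (I*√3)*(-278 - 274*I*√3) + 1997306 = I*√3*(-278 - 274*I*√3) + 1997306 = 1997306 + I*√3*(-278 - 274*I*√3)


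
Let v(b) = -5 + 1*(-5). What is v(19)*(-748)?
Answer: 7480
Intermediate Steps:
v(b) = -10 (v(b) = -5 - 5 = -10)
v(19)*(-748) = -10*(-748) = 7480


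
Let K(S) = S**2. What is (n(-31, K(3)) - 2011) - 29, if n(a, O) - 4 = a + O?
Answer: -2058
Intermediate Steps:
n(a, O) = 4 + O + a (n(a, O) = 4 + (a + O) = 4 + (O + a) = 4 + O + a)
(n(-31, K(3)) - 2011) - 29 = ((4 + 3**2 - 31) - 2011) - 29 = ((4 + 9 - 31) - 2011) - 29 = (-18 - 2011) - 29 = -2029 - 29 = -2058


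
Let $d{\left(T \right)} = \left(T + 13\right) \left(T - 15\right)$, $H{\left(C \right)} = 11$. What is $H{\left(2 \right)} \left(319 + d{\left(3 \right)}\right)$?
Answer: $1397$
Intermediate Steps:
$d{\left(T \right)} = \left(-15 + T\right) \left(13 + T\right)$ ($d{\left(T \right)} = \left(13 + T\right) \left(-15 + T\right) = \left(-15 + T\right) \left(13 + T\right)$)
$H{\left(2 \right)} \left(319 + d{\left(3 \right)}\right) = 11 \left(319 - \left(201 - 9\right)\right) = 11 \left(319 - 192\right) = 11 \cdot 127 = 1397$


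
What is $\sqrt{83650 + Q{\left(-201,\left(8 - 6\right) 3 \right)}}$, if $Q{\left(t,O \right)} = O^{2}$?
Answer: $\sqrt{83686} \approx 289.29$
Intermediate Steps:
$\sqrt{83650 + Q{\left(-201,\left(8 - 6\right) 3 \right)}} = \sqrt{83650 + \left(\left(8 - 6\right) 3\right)^{2}} = \sqrt{83650 + \left(2 \cdot 3\right)^{2}} = \sqrt{83650 + 6^{2}} = \sqrt{83650 + 36} = \sqrt{83686}$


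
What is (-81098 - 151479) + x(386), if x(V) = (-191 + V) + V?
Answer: -231996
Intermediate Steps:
x(V) = -191 + 2*V
(-81098 - 151479) + x(386) = (-81098 - 151479) + (-191 + 2*386) = -232577 + (-191 + 772) = -232577 + 581 = -231996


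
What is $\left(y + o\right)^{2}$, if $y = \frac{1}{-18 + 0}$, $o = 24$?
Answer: $\frac{185761}{324} \approx 573.34$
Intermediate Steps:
$y = - \frac{1}{18}$ ($y = \frac{1}{-18} = - \frac{1}{18} \approx -0.055556$)
$\left(y + o\right)^{2} = \left(- \frac{1}{18} + 24\right)^{2} = \left(\frac{431}{18}\right)^{2} = \frac{185761}{324}$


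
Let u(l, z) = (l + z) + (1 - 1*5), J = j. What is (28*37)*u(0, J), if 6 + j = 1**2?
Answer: -9324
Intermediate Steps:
j = -5 (j = -6 + 1**2 = -6 + 1 = -5)
J = -5
u(l, z) = -4 + l + z (u(l, z) = (l + z) + (1 - 5) = (l + z) - 4 = -4 + l + z)
(28*37)*u(0, J) = (28*37)*(-4 + 0 - 5) = 1036*(-9) = -9324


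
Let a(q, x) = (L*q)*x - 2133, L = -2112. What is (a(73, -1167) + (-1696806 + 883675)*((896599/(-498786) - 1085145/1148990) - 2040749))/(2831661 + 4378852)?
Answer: 47555230263423313737365/206617295491705491 ≈ 2.3016e+5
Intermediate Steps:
a(q, x) = -2133 - 2112*q*x (a(q, x) = (-2112*q)*x - 2133 = -2112*q*x - 2133 = -2133 - 2112*q*x)
(a(73, -1167) + (-1696806 + 883675)*((896599/(-498786) - 1085145/1148990) - 2040749))/(2831661 + 4378852) = ((-2133 - 2112*73*(-1167)) + (-1696806 + 883675)*((896599/(-498786) - 1085145/1148990) - 2040749))/(2831661 + 4378852) = ((-2133 + 179923392) - 813131*((896599*(-1/498786) - 1085145*1/1148990) - 2040749))/7210513 = (179921259 - 813131*((-896599/498786 - 217029/229798) - 2040749))*(1/7210513) = (179921259 - 813131*(-78571920949/28655006307 - 2040749))*(1/7210513) = (179921259 - 813131*(-58477754037924892/28655006307))*(1/7210513) = (179921259 + 47550074618611905356852/28655006307)*(1/7210513) = (47555230263423313737365/28655006307)*(1/7210513) = 47555230263423313737365/206617295491705491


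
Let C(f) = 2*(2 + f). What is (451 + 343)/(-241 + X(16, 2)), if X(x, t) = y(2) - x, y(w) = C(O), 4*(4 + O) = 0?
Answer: -794/261 ≈ -3.0421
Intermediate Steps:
O = -4 (O = -4 + (¼)*0 = -4 + 0 = -4)
C(f) = 4 + 2*f
y(w) = -4 (y(w) = 4 + 2*(-4) = 4 - 8 = -4)
X(x, t) = -4 - x
(451 + 343)/(-241 + X(16, 2)) = (451 + 343)/(-241 + (-4 - 1*16)) = 794/(-241 + (-4 - 16)) = 794/(-241 - 20) = 794/(-261) = 794*(-1/261) = -794/261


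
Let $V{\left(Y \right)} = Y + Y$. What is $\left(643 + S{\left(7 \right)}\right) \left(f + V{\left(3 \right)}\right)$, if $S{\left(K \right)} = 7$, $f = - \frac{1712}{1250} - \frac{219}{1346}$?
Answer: $\frac{48859837}{16825} \approx 2904.0$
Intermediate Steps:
$f = - \frac{1289051}{841250}$ ($f = \left(-1712\right) \frac{1}{1250} - \frac{219}{1346} = - \frac{856}{625} - \frac{219}{1346} = - \frac{1289051}{841250} \approx -1.5323$)
$V{\left(Y \right)} = 2 Y$
$\left(643 + S{\left(7 \right)}\right) \left(f + V{\left(3 \right)}\right) = \left(643 + 7\right) \left(- \frac{1289051}{841250} + 2 \cdot 3\right) = 650 \left(- \frac{1289051}{841250} + 6\right) = 650 \cdot \frac{3758449}{841250} = \frac{48859837}{16825}$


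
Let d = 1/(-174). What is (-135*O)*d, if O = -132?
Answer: -2970/29 ≈ -102.41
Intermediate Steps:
d = -1/174 ≈ -0.0057471
(-135*O)*d = -135*(-132)*(-1/174) = 17820*(-1/174) = -2970/29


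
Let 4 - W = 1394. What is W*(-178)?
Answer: 247420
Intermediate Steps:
W = -1390 (W = 4 - 1*1394 = 4 - 1394 = -1390)
W*(-178) = -1390*(-178) = 247420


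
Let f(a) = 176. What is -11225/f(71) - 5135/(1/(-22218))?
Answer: 20079728455/176 ≈ 1.1409e+8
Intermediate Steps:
-11225/f(71) - 5135/(1/(-22218)) = -11225/176 - 5135/(1/(-22218)) = -11225*1/176 - 5135/(-1/22218) = -11225/176 - 5135*(-22218) = -11225/176 + 114089430 = 20079728455/176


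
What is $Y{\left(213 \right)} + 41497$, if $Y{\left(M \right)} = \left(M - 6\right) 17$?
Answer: $45016$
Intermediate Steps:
$Y{\left(M \right)} = -102 + 17 M$ ($Y{\left(M \right)} = \left(M - 6\right) 17 = \left(-6 + M\right) 17 = -102 + 17 M$)
$Y{\left(213 \right)} + 41497 = \left(-102 + 17 \cdot 213\right) + 41497 = \left(-102 + 3621\right) + 41497 = 3519 + 41497 = 45016$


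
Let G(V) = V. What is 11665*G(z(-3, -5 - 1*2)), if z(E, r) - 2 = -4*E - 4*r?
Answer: 489930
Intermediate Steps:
z(E, r) = 2 - 4*E - 4*r (z(E, r) = 2 + (-4*E - 4*r) = 2 - 4*E - 4*r)
11665*G(z(-3, -5 - 1*2)) = 11665*(2 - 4*(-3) - 4*(-5 - 1*2)) = 11665*(2 + 12 - 4*(-5 - 2)) = 11665*(2 + 12 - 4*(-7)) = 11665*(2 + 12 + 28) = 11665*42 = 489930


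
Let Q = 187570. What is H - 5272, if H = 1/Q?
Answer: -988869039/187570 ≈ -5272.0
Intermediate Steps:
H = 1/187570 ≈ 5.3313e-6
H - 5272 = 1/187570 - 5272 = -988869039/187570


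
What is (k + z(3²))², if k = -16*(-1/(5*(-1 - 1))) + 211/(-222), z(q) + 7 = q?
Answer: 373321/1232100 ≈ 0.30300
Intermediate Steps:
z(q) = -7 + q
k = -2831/1110 (k = -16/((-2*(-5))) + 211*(-1/222) = -16/10 - 211/222 = -16*⅒ - 211/222 = -8/5 - 211/222 = -2831/1110 ≈ -2.5504)
(k + z(3²))² = (-2831/1110 + (-7 + 3²))² = (-2831/1110 + (-7 + 9))² = (-2831/1110 + 2)² = (-611/1110)² = 373321/1232100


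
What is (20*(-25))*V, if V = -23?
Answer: 11500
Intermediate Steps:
(20*(-25))*V = (20*(-25))*(-23) = -500*(-23) = 11500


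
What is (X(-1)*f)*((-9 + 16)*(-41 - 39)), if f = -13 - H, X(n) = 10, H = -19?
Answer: -33600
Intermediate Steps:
f = 6 (f = -13 - 1*(-19) = -13 + 19 = 6)
(X(-1)*f)*((-9 + 16)*(-41 - 39)) = (10*6)*((-9 + 16)*(-41 - 39)) = 60*(7*(-80)) = 60*(-560) = -33600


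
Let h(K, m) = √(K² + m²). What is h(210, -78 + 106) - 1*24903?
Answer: -24903 + 14*√229 ≈ -24691.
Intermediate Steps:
h(210, -78 + 106) - 1*24903 = √(210² + (-78 + 106)²) - 1*24903 = √(44100 + 28²) - 24903 = √(44100 + 784) - 24903 = √44884 - 24903 = 14*√229 - 24903 = -24903 + 14*√229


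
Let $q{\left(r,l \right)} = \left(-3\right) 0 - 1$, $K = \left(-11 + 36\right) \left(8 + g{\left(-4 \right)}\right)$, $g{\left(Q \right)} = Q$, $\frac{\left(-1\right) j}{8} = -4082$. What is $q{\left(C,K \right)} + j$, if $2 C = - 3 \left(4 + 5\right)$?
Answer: $32655$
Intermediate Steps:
$j = 32656$ ($j = \left(-8\right) \left(-4082\right) = 32656$)
$C = - \frac{27}{2}$ ($C = \frac{\left(-3\right) \left(4 + 5\right)}{2} = \frac{\left(-3\right) 9}{2} = \frac{1}{2} \left(-27\right) = - \frac{27}{2} \approx -13.5$)
$K = 100$ ($K = \left(-11 + 36\right) \left(8 - 4\right) = 25 \cdot 4 = 100$)
$q{\left(r,l \right)} = -1$ ($q{\left(r,l \right)} = 0 - 1 = -1$)
$q{\left(C,K \right)} + j = -1 + 32656 = 32655$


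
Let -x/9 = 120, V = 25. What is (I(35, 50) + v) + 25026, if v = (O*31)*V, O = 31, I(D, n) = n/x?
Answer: 5297503/108 ≈ 49051.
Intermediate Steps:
x = -1080 (x = -9*120 = -1080)
I(D, n) = -n/1080 (I(D, n) = n/(-1080) = n*(-1/1080) = -n/1080)
v = 24025 (v = (31*31)*25 = 961*25 = 24025)
(I(35, 50) + v) + 25026 = (-1/1080*50 + 24025) + 25026 = (-5/108 + 24025) + 25026 = 2594695/108 + 25026 = 5297503/108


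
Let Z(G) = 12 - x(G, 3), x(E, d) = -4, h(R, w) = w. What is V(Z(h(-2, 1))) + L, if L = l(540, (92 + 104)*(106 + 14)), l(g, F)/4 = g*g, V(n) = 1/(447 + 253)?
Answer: 816480001/700 ≈ 1.1664e+6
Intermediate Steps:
Z(G) = 16 (Z(G) = 12 - 1*(-4) = 12 + 4 = 16)
V(n) = 1/700
l(g, F) = 4*g² (l(g, F) = 4*(g*g) = 4*g²)
L = 1166400 (L = 4*540² = 4*291600 = 1166400)
V(Z(h(-2, 1))) + L = 1/700 + 1166400 = 816480001/700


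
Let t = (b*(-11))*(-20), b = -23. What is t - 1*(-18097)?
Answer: 13037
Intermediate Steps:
t = -5060 (t = -23*(-11)*(-20) = 253*(-20) = -5060)
t - 1*(-18097) = -5060 - 1*(-18097) = -5060 + 18097 = 13037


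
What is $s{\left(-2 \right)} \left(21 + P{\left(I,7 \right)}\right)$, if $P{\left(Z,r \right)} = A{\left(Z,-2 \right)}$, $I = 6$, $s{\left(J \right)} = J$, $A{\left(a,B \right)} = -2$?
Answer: $-38$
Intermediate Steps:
$P{\left(Z,r \right)} = -2$
$s{\left(-2 \right)} \left(21 + P{\left(I,7 \right)}\right) = - 2 \left(21 - 2\right) = \left(-2\right) 19 = -38$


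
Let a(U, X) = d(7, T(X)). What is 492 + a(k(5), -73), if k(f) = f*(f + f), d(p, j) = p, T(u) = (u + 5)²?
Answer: 499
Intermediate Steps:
T(u) = (5 + u)²
k(f) = 2*f² (k(f) = f*(2*f) = 2*f²)
a(U, X) = 7
492 + a(k(5), -73) = 492 + 7 = 499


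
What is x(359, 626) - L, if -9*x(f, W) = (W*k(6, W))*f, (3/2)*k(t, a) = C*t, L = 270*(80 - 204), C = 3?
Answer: -798496/3 ≈ -2.6617e+5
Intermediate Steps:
L = -33480 (L = 270*(-124) = -33480)
k(t, a) = 2*t (k(t, a) = 2*(3*t)/3 = 2*t)
x(f, W) = -4*W*f/3 (x(f, W) = -W*(2*6)*f/9 = -W*12*f/9 = -12*W*f/9 = -4*W*f/3)
x(359, 626) - L = -4/3*626*359 - 1*(-33480) = -898936/3 + 33480 = -798496/3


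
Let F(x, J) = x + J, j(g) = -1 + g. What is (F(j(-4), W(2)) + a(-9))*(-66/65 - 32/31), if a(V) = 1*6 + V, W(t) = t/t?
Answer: 28882/2015 ≈ 14.333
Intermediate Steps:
W(t) = 1
F(x, J) = J + x
a(V) = 6 + V
(F(j(-4), W(2)) + a(-9))*(-66/65 - 32/31) = ((1 + (-1 - 4)) + (6 - 9))*(-66/65 - 32/31) = ((1 - 5) - 3)*(-66*1/65 - 32*1/31) = (-4 - 3)*(-66/65 - 32/31) = -7*(-4126/2015) = 28882/2015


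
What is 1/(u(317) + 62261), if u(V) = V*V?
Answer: 1/162750 ≈ 6.1444e-6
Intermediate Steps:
u(V) = V²
1/(u(317) + 62261) = 1/(317² + 62261) = 1/(100489 + 62261) = 1/162750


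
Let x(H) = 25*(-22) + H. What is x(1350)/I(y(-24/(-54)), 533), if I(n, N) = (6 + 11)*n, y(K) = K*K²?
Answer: 18225/34 ≈ 536.03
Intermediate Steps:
x(H) = -550 + H
y(K) = K³
I(n, N) = 17*n
x(1350)/I(y(-24/(-54)), 533) = (-550 + 1350)/((17*(-24/(-54))³)) = 800/((17*(-24*(-1/54))³)) = 800/((17*(4/9)³)) = 800/((17*(64/729))) = 800/(1088/729) = 800*(729/1088) = 18225/34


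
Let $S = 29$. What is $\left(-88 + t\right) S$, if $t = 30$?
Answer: $-1682$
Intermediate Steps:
$\left(-88 + t\right) S = \left(-88 + 30\right) 29 = \left(-58\right) 29 = -1682$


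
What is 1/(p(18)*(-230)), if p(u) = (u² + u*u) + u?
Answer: -1/153180 ≈ -6.5283e-6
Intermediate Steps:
p(u) = u + 2*u² (p(u) = (u² + u²) + u = 2*u² + u = u + 2*u²)
1/(p(18)*(-230)) = 1/((18*(1 + 2*18))*(-230)) = 1/((18*(1 + 36))*(-230)) = 1/((18*37)*(-230)) = 1/(666*(-230)) = 1/(-153180) = -1/153180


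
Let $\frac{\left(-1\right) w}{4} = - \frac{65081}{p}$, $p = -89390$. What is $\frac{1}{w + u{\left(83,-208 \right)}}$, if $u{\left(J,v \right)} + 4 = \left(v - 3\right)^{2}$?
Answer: $\frac{44695}{1989557153} \approx 2.2465 \cdot 10^{-5}$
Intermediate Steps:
$u{\left(J,v \right)} = -4 + \left(-3 + v\right)^{2}$ ($u{\left(J,v \right)} = -4 + \left(v - 3\right)^{2} = -4 + \left(-3 + v\right)^{2}$)
$w = - \frac{130162}{44695}$ ($w = - 4 \left(- \frac{65081}{-89390}\right) = - 4 \left(\left(-65081\right) \left(- \frac{1}{89390}\right)\right) = \left(-4\right) \frac{65081}{89390} = - \frac{130162}{44695} \approx -2.9122$)
$\frac{1}{w + u{\left(83,-208 \right)}} = \frac{1}{- \frac{130162}{44695} - \left(4 - \left(-3 - 208\right)^{2}\right)} = \frac{1}{- \frac{130162}{44695} - \left(4 - \left(-211\right)^{2}\right)} = \frac{1}{- \frac{130162}{44695} + \left(-4 + 44521\right)} = \frac{1}{- \frac{130162}{44695} + 44517} = \frac{1}{\frac{1989557153}{44695}} = \frac{44695}{1989557153}$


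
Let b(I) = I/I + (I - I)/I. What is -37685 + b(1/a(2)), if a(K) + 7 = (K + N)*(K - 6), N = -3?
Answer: -37684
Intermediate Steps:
a(K) = -7 + (-6 + K)*(-3 + K) (a(K) = -7 + (K - 3)*(K - 6) = -7 + (-3 + K)*(-6 + K) = -7 + (-6 + K)*(-3 + K))
b(I) = 1 (b(I) = 1 + 0/I = 1 + 0 = 1)
-37685 + b(1/a(2)) = -37685 + 1 = -37684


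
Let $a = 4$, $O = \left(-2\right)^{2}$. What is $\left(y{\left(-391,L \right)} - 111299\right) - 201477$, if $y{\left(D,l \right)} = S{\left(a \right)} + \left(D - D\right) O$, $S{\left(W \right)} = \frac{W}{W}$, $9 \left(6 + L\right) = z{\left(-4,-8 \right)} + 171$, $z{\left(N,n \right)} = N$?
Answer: $-312775$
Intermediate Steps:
$O = 4$
$L = \frac{113}{9}$ ($L = -6 + \frac{-4 + 171}{9} = -6 + \frac{1}{9} \cdot 167 = -6 + \frac{167}{9} = \frac{113}{9} \approx 12.556$)
$S{\left(W \right)} = 1$
$y{\left(D,l \right)} = 1$ ($y{\left(D,l \right)} = 1 + \left(D - D\right) 4 = 1 + 0 \cdot 4 = 1 + 0 = 1$)
$\left(y{\left(-391,L \right)} - 111299\right) - 201477 = \left(1 - 111299\right) - 201477 = -111298 - 201477 = -312775$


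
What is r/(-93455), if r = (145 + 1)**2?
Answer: -21316/93455 ≈ -0.22809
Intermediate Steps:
r = 21316 (r = 146**2 = 21316)
r/(-93455) = 21316/(-93455) = 21316*(-1/93455) = -21316/93455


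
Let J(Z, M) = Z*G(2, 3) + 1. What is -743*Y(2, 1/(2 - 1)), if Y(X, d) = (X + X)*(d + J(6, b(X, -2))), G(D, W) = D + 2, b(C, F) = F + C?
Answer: -77272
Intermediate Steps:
b(C, F) = C + F
G(D, W) = 2 + D
J(Z, M) = 1 + 4*Z (J(Z, M) = Z*(2 + 2) + 1 = Z*4 + 1 = 4*Z + 1 = 1 + 4*Z)
Y(X, d) = 2*X*(25 + d) (Y(X, d) = (X + X)*(d + (1 + 4*6)) = (2*X)*(d + (1 + 24)) = (2*X)*(d + 25) = (2*X)*(25 + d) = 2*X*(25 + d))
-743*Y(2, 1/(2 - 1)) = -1486*2*(25 + 1/(2 - 1)) = -1486*2*(25 + 1/1) = -1486*2*(25 + 1) = -1486*2*26 = -743*104 = -77272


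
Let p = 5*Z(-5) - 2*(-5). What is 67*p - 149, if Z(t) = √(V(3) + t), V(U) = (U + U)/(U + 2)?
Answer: 521 + 67*I*√95 ≈ 521.0 + 653.04*I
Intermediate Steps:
V(U) = 2*U/(2 + U) (V(U) = (2*U)/(2 + U) = 2*U/(2 + U))
Z(t) = √(6/5 + t) (Z(t) = √(2*3/(2 + 3) + t) = √(2*3/5 + t) = √(2*3*(⅕) + t) = √(6/5 + t))
p = 10 + I*√95 (p = 5*(√(30 + 25*(-5))/5) - 2*(-5) = 5*(√(30 - 125)/5) + 10 = 5*(√(-95)/5) + 10 = 5*((I*√95)/5) + 10 = 5*(I*√95/5) + 10 = I*√95 + 10 = 10 + I*√95 ≈ 10.0 + 9.7468*I)
67*p - 149 = 67*(10 + I*√95) - 149 = (670 + 67*I*√95) - 149 = 521 + 67*I*√95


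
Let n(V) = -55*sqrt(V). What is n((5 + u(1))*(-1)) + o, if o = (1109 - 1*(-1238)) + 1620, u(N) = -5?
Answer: 3967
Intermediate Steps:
o = 3967 (o = (1109 + 1238) + 1620 = 2347 + 1620 = 3967)
n((5 + u(1))*(-1)) + o = -55*I*sqrt(5 - 5) + 3967 = -55*sqrt(0*(-1)) + 3967 = -55*sqrt(0) + 3967 = -55*0 + 3967 = 0 + 3967 = 3967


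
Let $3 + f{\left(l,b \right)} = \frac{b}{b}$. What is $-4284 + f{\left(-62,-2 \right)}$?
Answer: $-4286$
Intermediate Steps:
$f{\left(l,b \right)} = -2$ ($f{\left(l,b \right)} = -3 + \frac{b}{b} = -3 + 1 = -2$)
$-4284 + f{\left(-62,-2 \right)} = -4284 - 2 = -4286$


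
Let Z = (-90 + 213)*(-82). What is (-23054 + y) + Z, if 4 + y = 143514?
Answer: 110370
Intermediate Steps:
y = 143510 (y = -4 + 143514 = 143510)
Z = -10086 (Z = 123*(-82) = -10086)
(-23054 + y) + Z = (-23054 + 143510) - 10086 = 120456 - 10086 = 110370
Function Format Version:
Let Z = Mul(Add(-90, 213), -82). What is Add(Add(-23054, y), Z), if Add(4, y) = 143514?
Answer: 110370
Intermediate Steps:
y = 143510 (y = Add(-4, 143514) = 143510)
Z = -10086 (Z = Mul(123, -82) = -10086)
Add(Add(-23054, y), Z) = Add(Add(-23054, 143510), -10086) = Add(120456, -10086) = 110370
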